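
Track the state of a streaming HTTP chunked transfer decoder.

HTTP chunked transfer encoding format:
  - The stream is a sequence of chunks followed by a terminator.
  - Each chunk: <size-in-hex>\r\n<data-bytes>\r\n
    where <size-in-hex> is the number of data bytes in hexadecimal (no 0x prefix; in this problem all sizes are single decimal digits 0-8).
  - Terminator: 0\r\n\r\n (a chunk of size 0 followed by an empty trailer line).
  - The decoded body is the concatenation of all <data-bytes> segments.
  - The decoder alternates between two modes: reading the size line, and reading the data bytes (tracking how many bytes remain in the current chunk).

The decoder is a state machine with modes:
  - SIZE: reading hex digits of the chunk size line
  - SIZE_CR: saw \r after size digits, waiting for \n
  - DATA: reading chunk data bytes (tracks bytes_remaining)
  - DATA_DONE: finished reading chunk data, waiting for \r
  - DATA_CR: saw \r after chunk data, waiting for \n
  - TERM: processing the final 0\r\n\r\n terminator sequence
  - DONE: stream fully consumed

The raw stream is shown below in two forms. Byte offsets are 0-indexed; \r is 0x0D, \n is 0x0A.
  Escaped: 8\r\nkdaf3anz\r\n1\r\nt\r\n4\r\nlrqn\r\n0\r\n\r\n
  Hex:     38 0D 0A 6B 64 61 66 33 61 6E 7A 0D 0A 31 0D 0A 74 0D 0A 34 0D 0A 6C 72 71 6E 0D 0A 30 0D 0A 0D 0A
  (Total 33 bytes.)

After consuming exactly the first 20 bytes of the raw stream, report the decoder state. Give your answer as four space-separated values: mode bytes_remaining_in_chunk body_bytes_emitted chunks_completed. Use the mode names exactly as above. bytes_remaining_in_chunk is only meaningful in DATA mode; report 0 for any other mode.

Byte 0 = '8': mode=SIZE remaining=0 emitted=0 chunks_done=0
Byte 1 = 0x0D: mode=SIZE_CR remaining=0 emitted=0 chunks_done=0
Byte 2 = 0x0A: mode=DATA remaining=8 emitted=0 chunks_done=0
Byte 3 = 'k': mode=DATA remaining=7 emitted=1 chunks_done=0
Byte 4 = 'd': mode=DATA remaining=6 emitted=2 chunks_done=0
Byte 5 = 'a': mode=DATA remaining=5 emitted=3 chunks_done=0
Byte 6 = 'f': mode=DATA remaining=4 emitted=4 chunks_done=0
Byte 7 = '3': mode=DATA remaining=3 emitted=5 chunks_done=0
Byte 8 = 'a': mode=DATA remaining=2 emitted=6 chunks_done=0
Byte 9 = 'n': mode=DATA remaining=1 emitted=7 chunks_done=0
Byte 10 = 'z': mode=DATA_DONE remaining=0 emitted=8 chunks_done=0
Byte 11 = 0x0D: mode=DATA_CR remaining=0 emitted=8 chunks_done=0
Byte 12 = 0x0A: mode=SIZE remaining=0 emitted=8 chunks_done=1
Byte 13 = '1': mode=SIZE remaining=0 emitted=8 chunks_done=1
Byte 14 = 0x0D: mode=SIZE_CR remaining=0 emitted=8 chunks_done=1
Byte 15 = 0x0A: mode=DATA remaining=1 emitted=8 chunks_done=1
Byte 16 = 't': mode=DATA_DONE remaining=0 emitted=9 chunks_done=1
Byte 17 = 0x0D: mode=DATA_CR remaining=0 emitted=9 chunks_done=1
Byte 18 = 0x0A: mode=SIZE remaining=0 emitted=9 chunks_done=2
Byte 19 = '4': mode=SIZE remaining=0 emitted=9 chunks_done=2

Answer: SIZE 0 9 2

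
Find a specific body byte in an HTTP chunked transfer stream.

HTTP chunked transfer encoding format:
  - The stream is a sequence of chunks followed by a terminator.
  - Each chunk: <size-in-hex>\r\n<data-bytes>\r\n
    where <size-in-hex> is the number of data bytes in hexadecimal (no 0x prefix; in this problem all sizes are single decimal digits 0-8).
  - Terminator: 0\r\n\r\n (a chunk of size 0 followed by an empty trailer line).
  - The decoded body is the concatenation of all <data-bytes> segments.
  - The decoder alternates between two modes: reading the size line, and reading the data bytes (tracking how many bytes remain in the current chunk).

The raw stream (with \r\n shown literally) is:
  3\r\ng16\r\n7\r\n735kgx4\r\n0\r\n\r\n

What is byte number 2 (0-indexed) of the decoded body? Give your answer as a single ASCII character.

Answer: 6

Derivation:
Chunk 1: stream[0..1]='3' size=0x3=3, data at stream[3..6]='g16' -> body[0..3], body so far='g16'
Chunk 2: stream[8..9]='7' size=0x7=7, data at stream[11..18]='735kgx4' -> body[3..10], body so far='g16735kgx4'
Chunk 3: stream[20..21]='0' size=0 (terminator). Final body='g16735kgx4' (10 bytes)
Body byte 2 = '6'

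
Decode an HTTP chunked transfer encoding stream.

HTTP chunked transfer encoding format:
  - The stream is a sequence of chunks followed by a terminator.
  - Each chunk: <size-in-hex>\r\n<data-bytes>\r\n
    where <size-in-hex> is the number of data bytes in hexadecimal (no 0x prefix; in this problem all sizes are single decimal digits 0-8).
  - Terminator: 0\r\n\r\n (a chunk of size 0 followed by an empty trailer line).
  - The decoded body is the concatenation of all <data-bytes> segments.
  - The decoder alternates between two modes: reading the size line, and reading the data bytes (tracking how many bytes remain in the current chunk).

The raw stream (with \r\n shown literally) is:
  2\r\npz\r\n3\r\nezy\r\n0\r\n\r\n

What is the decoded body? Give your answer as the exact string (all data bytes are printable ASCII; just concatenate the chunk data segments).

Chunk 1: stream[0..1]='2' size=0x2=2, data at stream[3..5]='pz' -> body[0..2], body so far='pz'
Chunk 2: stream[7..8]='3' size=0x3=3, data at stream[10..13]='ezy' -> body[2..5], body so far='pzezy'
Chunk 3: stream[15..16]='0' size=0 (terminator). Final body='pzezy' (5 bytes)

Answer: pzezy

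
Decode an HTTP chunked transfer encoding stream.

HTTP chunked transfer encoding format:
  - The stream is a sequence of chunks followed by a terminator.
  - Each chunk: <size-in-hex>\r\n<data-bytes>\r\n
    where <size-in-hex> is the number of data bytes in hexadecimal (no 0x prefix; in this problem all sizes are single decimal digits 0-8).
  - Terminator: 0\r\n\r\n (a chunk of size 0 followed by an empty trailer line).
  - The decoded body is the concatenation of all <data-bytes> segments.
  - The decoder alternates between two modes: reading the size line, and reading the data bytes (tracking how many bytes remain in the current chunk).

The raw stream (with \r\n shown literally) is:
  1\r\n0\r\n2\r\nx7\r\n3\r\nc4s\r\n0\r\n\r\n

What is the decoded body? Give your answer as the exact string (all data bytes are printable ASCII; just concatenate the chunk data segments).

Answer: 0x7c4s

Derivation:
Chunk 1: stream[0..1]='1' size=0x1=1, data at stream[3..4]='0' -> body[0..1], body so far='0'
Chunk 2: stream[6..7]='2' size=0x2=2, data at stream[9..11]='x7' -> body[1..3], body so far='0x7'
Chunk 3: stream[13..14]='3' size=0x3=3, data at stream[16..19]='c4s' -> body[3..6], body so far='0x7c4s'
Chunk 4: stream[21..22]='0' size=0 (terminator). Final body='0x7c4s' (6 bytes)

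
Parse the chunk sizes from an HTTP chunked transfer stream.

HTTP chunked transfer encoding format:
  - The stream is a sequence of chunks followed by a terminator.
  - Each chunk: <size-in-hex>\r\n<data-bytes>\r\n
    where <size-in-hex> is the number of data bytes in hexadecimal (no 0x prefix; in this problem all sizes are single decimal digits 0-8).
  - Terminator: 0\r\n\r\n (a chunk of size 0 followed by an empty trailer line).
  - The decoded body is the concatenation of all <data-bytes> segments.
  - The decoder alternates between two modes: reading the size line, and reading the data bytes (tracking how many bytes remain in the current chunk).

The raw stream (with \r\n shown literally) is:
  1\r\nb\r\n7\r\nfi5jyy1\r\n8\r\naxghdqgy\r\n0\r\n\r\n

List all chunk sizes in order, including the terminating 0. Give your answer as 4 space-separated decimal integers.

Chunk 1: stream[0..1]='1' size=0x1=1, data at stream[3..4]='b' -> body[0..1], body so far='b'
Chunk 2: stream[6..7]='7' size=0x7=7, data at stream[9..16]='fi5jyy1' -> body[1..8], body so far='bfi5jyy1'
Chunk 3: stream[18..19]='8' size=0x8=8, data at stream[21..29]='axghdqgy' -> body[8..16], body so far='bfi5jyy1axghdqgy'
Chunk 4: stream[31..32]='0' size=0 (terminator). Final body='bfi5jyy1axghdqgy' (16 bytes)

Answer: 1 7 8 0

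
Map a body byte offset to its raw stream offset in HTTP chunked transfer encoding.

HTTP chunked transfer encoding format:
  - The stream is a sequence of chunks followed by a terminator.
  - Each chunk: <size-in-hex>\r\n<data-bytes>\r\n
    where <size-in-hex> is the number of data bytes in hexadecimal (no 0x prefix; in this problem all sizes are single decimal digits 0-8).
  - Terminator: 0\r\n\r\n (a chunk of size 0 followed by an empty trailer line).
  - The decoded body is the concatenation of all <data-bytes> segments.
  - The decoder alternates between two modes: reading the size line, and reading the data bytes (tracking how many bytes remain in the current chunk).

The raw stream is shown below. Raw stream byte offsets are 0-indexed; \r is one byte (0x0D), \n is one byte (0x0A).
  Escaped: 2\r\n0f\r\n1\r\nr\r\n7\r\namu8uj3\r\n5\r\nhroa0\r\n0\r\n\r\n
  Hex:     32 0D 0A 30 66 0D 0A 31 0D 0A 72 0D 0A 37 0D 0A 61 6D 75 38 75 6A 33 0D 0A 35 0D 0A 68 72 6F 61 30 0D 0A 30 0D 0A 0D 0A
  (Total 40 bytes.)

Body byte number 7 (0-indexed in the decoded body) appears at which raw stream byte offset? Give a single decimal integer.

Answer: 20

Derivation:
Chunk 1: stream[0..1]='2' size=0x2=2, data at stream[3..5]='0f' -> body[0..2], body so far='0f'
Chunk 2: stream[7..8]='1' size=0x1=1, data at stream[10..11]='r' -> body[2..3], body so far='0fr'
Chunk 3: stream[13..14]='7' size=0x7=7, data at stream[16..23]='amu8uj3' -> body[3..10], body so far='0framu8uj3'
Chunk 4: stream[25..26]='5' size=0x5=5, data at stream[28..33]='hroa0' -> body[10..15], body so far='0framu8uj3hroa0'
Chunk 5: stream[35..36]='0' size=0 (terminator). Final body='0framu8uj3hroa0' (15 bytes)
Body byte 7 at stream offset 20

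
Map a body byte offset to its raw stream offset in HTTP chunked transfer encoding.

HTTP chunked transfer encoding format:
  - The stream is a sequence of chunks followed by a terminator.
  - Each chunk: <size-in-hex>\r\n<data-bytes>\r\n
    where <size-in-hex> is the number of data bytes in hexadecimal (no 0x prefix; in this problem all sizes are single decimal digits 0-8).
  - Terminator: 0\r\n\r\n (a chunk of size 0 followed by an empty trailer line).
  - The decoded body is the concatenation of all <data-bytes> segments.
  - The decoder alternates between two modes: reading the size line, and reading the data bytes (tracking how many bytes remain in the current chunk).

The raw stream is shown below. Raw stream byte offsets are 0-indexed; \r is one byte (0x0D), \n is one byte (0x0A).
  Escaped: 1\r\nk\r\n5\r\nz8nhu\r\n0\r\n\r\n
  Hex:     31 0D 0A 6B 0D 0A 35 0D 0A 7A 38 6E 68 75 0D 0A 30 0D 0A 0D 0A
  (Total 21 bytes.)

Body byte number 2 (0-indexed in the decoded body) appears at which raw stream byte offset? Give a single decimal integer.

Answer: 10

Derivation:
Chunk 1: stream[0..1]='1' size=0x1=1, data at stream[3..4]='k' -> body[0..1], body so far='k'
Chunk 2: stream[6..7]='5' size=0x5=5, data at stream[9..14]='z8nhu' -> body[1..6], body so far='kz8nhu'
Chunk 3: stream[16..17]='0' size=0 (terminator). Final body='kz8nhu' (6 bytes)
Body byte 2 at stream offset 10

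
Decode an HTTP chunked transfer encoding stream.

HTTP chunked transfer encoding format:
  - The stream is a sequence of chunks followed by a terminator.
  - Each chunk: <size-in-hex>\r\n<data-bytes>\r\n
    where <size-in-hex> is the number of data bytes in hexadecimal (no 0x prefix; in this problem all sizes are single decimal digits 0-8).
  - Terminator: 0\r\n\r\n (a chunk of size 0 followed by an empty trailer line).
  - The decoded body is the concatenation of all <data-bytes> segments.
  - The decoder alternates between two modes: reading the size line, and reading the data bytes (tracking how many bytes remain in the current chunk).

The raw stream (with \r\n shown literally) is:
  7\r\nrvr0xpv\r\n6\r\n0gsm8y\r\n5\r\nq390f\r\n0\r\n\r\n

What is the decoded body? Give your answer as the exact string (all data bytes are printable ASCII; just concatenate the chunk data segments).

Chunk 1: stream[0..1]='7' size=0x7=7, data at stream[3..10]='rvr0xpv' -> body[0..7], body so far='rvr0xpv'
Chunk 2: stream[12..13]='6' size=0x6=6, data at stream[15..21]='0gsm8y' -> body[7..13], body so far='rvr0xpv0gsm8y'
Chunk 3: stream[23..24]='5' size=0x5=5, data at stream[26..31]='q390f' -> body[13..18], body so far='rvr0xpv0gsm8yq390f'
Chunk 4: stream[33..34]='0' size=0 (terminator). Final body='rvr0xpv0gsm8yq390f' (18 bytes)

Answer: rvr0xpv0gsm8yq390f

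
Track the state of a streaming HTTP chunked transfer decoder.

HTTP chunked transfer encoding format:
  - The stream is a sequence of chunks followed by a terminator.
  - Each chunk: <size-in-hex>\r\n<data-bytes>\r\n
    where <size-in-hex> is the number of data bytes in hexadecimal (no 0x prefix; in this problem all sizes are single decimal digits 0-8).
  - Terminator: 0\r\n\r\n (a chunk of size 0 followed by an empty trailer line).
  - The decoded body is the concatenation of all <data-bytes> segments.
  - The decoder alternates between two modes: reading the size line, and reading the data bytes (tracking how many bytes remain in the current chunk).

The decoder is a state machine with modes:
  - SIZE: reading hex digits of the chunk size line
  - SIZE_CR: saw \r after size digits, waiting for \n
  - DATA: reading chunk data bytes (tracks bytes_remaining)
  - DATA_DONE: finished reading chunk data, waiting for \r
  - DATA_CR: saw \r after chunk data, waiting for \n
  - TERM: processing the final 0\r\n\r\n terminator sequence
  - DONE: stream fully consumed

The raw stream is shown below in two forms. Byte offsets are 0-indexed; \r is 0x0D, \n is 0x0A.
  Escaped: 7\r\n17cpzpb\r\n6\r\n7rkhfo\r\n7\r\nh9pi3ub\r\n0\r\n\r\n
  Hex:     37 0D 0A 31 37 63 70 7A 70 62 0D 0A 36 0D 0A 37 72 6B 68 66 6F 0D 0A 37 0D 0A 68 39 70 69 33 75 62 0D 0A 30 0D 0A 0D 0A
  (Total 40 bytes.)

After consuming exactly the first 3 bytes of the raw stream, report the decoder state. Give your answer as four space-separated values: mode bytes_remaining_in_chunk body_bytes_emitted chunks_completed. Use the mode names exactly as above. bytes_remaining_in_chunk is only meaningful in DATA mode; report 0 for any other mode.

Answer: DATA 7 0 0

Derivation:
Byte 0 = '7': mode=SIZE remaining=0 emitted=0 chunks_done=0
Byte 1 = 0x0D: mode=SIZE_CR remaining=0 emitted=0 chunks_done=0
Byte 2 = 0x0A: mode=DATA remaining=7 emitted=0 chunks_done=0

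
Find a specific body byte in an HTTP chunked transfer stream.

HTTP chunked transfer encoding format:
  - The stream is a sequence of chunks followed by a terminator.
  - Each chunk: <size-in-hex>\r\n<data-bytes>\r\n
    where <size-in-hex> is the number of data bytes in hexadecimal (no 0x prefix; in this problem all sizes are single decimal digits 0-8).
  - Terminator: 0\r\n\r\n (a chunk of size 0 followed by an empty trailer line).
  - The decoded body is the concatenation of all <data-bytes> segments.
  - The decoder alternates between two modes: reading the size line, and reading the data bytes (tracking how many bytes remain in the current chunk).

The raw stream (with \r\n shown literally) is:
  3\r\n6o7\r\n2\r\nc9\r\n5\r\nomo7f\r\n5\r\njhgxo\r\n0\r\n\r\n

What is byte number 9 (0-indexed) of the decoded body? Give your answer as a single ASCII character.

Chunk 1: stream[0..1]='3' size=0x3=3, data at stream[3..6]='6o7' -> body[0..3], body so far='6o7'
Chunk 2: stream[8..9]='2' size=0x2=2, data at stream[11..13]='c9' -> body[3..5], body so far='6o7c9'
Chunk 3: stream[15..16]='5' size=0x5=5, data at stream[18..23]='omo7f' -> body[5..10], body so far='6o7c9omo7f'
Chunk 4: stream[25..26]='5' size=0x5=5, data at stream[28..33]='jhgxo' -> body[10..15], body so far='6o7c9omo7fjhgxo'
Chunk 5: stream[35..36]='0' size=0 (terminator). Final body='6o7c9omo7fjhgxo' (15 bytes)
Body byte 9 = 'f'

Answer: f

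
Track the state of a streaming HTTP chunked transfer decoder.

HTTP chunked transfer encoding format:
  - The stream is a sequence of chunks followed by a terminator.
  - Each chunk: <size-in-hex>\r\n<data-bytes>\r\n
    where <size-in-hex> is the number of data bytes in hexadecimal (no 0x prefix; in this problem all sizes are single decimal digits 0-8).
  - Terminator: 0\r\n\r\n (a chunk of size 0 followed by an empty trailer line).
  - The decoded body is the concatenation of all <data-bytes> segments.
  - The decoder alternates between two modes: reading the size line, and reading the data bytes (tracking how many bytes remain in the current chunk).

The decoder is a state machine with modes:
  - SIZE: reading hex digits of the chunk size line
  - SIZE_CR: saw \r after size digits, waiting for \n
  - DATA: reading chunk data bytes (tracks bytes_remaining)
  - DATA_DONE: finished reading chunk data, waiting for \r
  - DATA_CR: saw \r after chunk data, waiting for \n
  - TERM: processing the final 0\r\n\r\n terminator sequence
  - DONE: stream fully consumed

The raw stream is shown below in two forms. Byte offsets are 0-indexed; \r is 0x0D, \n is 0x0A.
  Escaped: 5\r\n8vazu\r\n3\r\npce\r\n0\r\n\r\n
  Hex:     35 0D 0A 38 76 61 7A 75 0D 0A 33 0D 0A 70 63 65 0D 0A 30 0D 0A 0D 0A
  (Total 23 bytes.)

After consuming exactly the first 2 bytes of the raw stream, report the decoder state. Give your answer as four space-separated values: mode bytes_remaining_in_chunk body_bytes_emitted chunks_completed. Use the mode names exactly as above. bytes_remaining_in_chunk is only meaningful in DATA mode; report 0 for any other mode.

Answer: SIZE_CR 0 0 0

Derivation:
Byte 0 = '5': mode=SIZE remaining=0 emitted=0 chunks_done=0
Byte 1 = 0x0D: mode=SIZE_CR remaining=0 emitted=0 chunks_done=0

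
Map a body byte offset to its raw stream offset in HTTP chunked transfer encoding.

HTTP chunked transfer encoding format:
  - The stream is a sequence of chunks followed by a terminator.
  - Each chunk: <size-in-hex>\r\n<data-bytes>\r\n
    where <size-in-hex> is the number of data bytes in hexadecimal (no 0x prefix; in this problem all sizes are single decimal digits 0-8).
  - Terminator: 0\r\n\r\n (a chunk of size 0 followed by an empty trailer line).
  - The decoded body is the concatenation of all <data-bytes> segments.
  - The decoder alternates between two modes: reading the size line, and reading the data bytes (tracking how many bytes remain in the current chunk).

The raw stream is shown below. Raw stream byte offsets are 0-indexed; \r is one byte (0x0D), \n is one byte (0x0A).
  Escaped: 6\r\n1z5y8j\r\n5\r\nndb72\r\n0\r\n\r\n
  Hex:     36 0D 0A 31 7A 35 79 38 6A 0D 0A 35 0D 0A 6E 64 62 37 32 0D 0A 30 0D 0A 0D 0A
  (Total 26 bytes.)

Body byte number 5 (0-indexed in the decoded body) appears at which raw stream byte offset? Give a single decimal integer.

Answer: 8

Derivation:
Chunk 1: stream[0..1]='6' size=0x6=6, data at stream[3..9]='1z5y8j' -> body[0..6], body so far='1z5y8j'
Chunk 2: stream[11..12]='5' size=0x5=5, data at stream[14..19]='ndb72' -> body[6..11], body so far='1z5y8jndb72'
Chunk 3: stream[21..22]='0' size=0 (terminator). Final body='1z5y8jndb72' (11 bytes)
Body byte 5 at stream offset 8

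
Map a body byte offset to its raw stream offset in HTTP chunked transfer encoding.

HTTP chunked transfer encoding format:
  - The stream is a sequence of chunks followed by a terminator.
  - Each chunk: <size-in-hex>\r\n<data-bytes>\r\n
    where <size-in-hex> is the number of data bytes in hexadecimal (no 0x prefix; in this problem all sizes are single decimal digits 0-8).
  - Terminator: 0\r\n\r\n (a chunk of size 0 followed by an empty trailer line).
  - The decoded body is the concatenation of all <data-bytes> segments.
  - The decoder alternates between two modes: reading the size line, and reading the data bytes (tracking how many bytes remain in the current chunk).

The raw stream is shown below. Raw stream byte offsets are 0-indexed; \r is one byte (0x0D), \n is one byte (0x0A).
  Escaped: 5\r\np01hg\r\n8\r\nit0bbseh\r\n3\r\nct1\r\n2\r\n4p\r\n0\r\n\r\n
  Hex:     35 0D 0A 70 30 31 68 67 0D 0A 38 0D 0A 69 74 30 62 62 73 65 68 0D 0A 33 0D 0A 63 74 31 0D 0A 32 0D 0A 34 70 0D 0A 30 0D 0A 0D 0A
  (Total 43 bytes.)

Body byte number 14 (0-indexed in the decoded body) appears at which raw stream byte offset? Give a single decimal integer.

Answer: 27

Derivation:
Chunk 1: stream[0..1]='5' size=0x5=5, data at stream[3..8]='p01hg' -> body[0..5], body so far='p01hg'
Chunk 2: stream[10..11]='8' size=0x8=8, data at stream[13..21]='it0bbseh' -> body[5..13], body so far='p01hgit0bbseh'
Chunk 3: stream[23..24]='3' size=0x3=3, data at stream[26..29]='ct1' -> body[13..16], body so far='p01hgit0bbsehct1'
Chunk 4: stream[31..32]='2' size=0x2=2, data at stream[34..36]='4p' -> body[16..18], body so far='p01hgit0bbsehct14p'
Chunk 5: stream[38..39]='0' size=0 (terminator). Final body='p01hgit0bbsehct14p' (18 bytes)
Body byte 14 at stream offset 27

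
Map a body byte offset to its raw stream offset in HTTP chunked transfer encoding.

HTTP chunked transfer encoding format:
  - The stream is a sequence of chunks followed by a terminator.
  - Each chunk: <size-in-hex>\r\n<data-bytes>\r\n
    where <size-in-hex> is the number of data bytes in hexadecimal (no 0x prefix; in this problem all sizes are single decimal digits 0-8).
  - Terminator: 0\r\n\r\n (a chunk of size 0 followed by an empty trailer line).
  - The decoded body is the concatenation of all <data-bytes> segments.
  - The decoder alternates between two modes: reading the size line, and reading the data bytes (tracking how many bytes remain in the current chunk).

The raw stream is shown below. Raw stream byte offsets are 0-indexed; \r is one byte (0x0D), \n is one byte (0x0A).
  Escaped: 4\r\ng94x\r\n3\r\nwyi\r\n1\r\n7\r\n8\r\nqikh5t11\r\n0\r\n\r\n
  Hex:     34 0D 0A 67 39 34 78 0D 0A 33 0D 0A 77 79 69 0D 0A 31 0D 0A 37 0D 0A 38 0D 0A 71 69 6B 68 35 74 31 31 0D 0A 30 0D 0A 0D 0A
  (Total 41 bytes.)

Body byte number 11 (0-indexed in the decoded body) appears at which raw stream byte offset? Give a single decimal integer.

Answer: 29

Derivation:
Chunk 1: stream[0..1]='4' size=0x4=4, data at stream[3..7]='g94x' -> body[0..4], body so far='g94x'
Chunk 2: stream[9..10]='3' size=0x3=3, data at stream[12..15]='wyi' -> body[4..7], body so far='g94xwyi'
Chunk 3: stream[17..18]='1' size=0x1=1, data at stream[20..21]='7' -> body[7..8], body so far='g94xwyi7'
Chunk 4: stream[23..24]='8' size=0x8=8, data at stream[26..34]='qikh5t11' -> body[8..16], body so far='g94xwyi7qikh5t11'
Chunk 5: stream[36..37]='0' size=0 (terminator). Final body='g94xwyi7qikh5t11' (16 bytes)
Body byte 11 at stream offset 29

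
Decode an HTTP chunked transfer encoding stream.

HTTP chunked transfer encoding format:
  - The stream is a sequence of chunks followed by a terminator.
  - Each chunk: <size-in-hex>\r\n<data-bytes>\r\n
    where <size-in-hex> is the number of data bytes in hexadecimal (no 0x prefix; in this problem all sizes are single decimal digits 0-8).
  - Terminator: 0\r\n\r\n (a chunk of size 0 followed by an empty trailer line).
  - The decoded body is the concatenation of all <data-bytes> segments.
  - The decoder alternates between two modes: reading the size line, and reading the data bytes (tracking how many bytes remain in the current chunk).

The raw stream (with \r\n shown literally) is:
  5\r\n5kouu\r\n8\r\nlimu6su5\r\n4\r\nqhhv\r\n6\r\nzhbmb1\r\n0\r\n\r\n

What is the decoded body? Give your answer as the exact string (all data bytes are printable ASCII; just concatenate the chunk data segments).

Answer: 5kouulimu6su5qhhvzhbmb1

Derivation:
Chunk 1: stream[0..1]='5' size=0x5=5, data at stream[3..8]='5kouu' -> body[0..5], body so far='5kouu'
Chunk 2: stream[10..11]='8' size=0x8=8, data at stream[13..21]='limu6su5' -> body[5..13], body so far='5kouulimu6su5'
Chunk 3: stream[23..24]='4' size=0x4=4, data at stream[26..30]='qhhv' -> body[13..17], body so far='5kouulimu6su5qhhv'
Chunk 4: stream[32..33]='6' size=0x6=6, data at stream[35..41]='zhbmb1' -> body[17..23], body so far='5kouulimu6su5qhhvzhbmb1'
Chunk 5: stream[43..44]='0' size=0 (terminator). Final body='5kouulimu6su5qhhvzhbmb1' (23 bytes)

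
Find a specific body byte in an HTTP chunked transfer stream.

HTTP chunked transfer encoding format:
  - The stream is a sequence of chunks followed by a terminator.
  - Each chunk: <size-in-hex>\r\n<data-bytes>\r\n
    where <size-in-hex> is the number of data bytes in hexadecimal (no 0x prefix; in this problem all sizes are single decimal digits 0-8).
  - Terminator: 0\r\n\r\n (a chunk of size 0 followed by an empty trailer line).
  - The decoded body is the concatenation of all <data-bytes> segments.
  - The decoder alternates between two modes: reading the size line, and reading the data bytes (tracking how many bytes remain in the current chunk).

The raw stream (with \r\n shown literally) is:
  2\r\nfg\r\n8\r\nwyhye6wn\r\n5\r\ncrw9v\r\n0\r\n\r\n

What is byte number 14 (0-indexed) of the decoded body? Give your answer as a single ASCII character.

Chunk 1: stream[0..1]='2' size=0x2=2, data at stream[3..5]='fg' -> body[0..2], body so far='fg'
Chunk 2: stream[7..8]='8' size=0x8=8, data at stream[10..18]='wyhye6wn' -> body[2..10], body so far='fgwyhye6wn'
Chunk 3: stream[20..21]='5' size=0x5=5, data at stream[23..28]='crw9v' -> body[10..15], body so far='fgwyhye6wncrw9v'
Chunk 4: stream[30..31]='0' size=0 (terminator). Final body='fgwyhye6wncrw9v' (15 bytes)
Body byte 14 = 'v'

Answer: v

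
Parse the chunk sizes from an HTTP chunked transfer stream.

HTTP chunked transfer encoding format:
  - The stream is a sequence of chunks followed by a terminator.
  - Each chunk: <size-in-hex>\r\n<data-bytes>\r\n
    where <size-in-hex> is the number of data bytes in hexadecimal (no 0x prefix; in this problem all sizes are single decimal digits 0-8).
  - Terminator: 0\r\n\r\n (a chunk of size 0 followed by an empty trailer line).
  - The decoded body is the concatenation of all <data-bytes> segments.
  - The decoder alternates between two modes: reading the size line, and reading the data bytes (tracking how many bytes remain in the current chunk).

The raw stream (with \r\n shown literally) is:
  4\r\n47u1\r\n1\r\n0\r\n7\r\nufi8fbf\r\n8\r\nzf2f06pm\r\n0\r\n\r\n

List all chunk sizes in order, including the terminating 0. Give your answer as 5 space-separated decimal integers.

Chunk 1: stream[0..1]='4' size=0x4=4, data at stream[3..7]='47u1' -> body[0..4], body so far='47u1'
Chunk 2: stream[9..10]='1' size=0x1=1, data at stream[12..13]='0' -> body[4..5], body so far='47u10'
Chunk 3: stream[15..16]='7' size=0x7=7, data at stream[18..25]='ufi8fbf' -> body[5..12], body so far='47u10ufi8fbf'
Chunk 4: stream[27..28]='8' size=0x8=8, data at stream[30..38]='zf2f06pm' -> body[12..20], body so far='47u10ufi8fbfzf2f06pm'
Chunk 5: stream[40..41]='0' size=0 (terminator). Final body='47u10ufi8fbfzf2f06pm' (20 bytes)

Answer: 4 1 7 8 0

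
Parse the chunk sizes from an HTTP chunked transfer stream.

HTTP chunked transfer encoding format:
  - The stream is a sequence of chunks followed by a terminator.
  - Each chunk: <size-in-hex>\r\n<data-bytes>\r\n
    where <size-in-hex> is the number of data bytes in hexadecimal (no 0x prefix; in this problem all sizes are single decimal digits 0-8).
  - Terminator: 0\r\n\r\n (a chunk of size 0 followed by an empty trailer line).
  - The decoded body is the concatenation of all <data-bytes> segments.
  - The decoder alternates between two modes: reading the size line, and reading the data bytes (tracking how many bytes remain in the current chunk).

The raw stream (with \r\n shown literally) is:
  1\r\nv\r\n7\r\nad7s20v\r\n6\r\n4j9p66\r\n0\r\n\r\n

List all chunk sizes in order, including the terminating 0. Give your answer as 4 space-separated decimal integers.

Chunk 1: stream[0..1]='1' size=0x1=1, data at stream[3..4]='v' -> body[0..1], body so far='v'
Chunk 2: stream[6..7]='7' size=0x7=7, data at stream[9..16]='ad7s20v' -> body[1..8], body so far='vad7s20v'
Chunk 3: stream[18..19]='6' size=0x6=6, data at stream[21..27]='4j9p66' -> body[8..14], body so far='vad7s20v4j9p66'
Chunk 4: stream[29..30]='0' size=0 (terminator). Final body='vad7s20v4j9p66' (14 bytes)

Answer: 1 7 6 0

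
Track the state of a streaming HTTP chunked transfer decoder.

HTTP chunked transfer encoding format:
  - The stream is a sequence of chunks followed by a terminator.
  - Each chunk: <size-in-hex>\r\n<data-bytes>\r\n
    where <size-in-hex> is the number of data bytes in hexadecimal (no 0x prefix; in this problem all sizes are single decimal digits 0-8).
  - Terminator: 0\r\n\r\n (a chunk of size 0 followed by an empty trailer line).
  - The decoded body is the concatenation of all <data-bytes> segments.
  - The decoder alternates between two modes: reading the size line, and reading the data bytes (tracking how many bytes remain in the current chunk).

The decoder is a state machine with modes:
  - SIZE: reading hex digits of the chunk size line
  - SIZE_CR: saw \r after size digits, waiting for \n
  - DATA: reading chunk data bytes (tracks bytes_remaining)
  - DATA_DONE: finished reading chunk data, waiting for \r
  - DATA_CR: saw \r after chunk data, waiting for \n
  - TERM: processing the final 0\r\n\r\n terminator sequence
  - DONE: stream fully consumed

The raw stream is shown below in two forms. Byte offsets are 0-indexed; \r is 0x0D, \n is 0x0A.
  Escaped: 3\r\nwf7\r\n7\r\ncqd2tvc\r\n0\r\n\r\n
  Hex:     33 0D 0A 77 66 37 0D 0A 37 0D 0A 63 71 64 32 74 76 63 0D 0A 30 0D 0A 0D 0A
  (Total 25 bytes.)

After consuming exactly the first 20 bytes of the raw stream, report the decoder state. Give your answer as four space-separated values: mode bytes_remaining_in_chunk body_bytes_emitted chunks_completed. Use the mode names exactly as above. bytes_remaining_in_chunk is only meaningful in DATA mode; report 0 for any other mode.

Answer: SIZE 0 10 2

Derivation:
Byte 0 = '3': mode=SIZE remaining=0 emitted=0 chunks_done=0
Byte 1 = 0x0D: mode=SIZE_CR remaining=0 emitted=0 chunks_done=0
Byte 2 = 0x0A: mode=DATA remaining=3 emitted=0 chunks_done=0
Byte 3 = 'w': mode=DATA remaining=2 emitted=1 chunks_done=0
Byte 4 = 'f': mode=DATA remaining=1 emitted=2 chunks_done=0
Byte 5 = '7': mode=DATA_DONE remaining=0 emitted=3 chunks_done=0
Byte 6 = 0x0D: mode=DATA_CR remaining=0 emitted=3 chunks_done=0
Byte 7 = 0x0A: mode=SIZE remaining=0 emitted=3 chunks_done=1
Byte 8 = '7': mode=SIZE remaining=0 emitted=3 chunks_done=1
Byte 9 = 0x0D: mode=SIZE_CR remaining=0 emitted=3 chunks_done=1
Byte 10 = 0x0A: mode=DATA remaining=7 emitted=3 chunks_done=1
Byte 11 = 'c': mode=DATA remaining=6 emitted=4 chunks_done=1
Byte 12 = 'q': mode=DATA remaining=5 emitted=5 chunks_done=1
Byte 13 = 'd': mode=DATA remaining=4 emitted=6 chunks_done=1
Byte 14 = '2': mode=DATA remaining=3 emitted=7 chunks_done=1
Byte 15 = 't': mode=DATA remaining=2 emitted=8 chunks_done=1
Byte 16 = 'v': mode=DATA remaining=1 emitted=9 chunks_done=1
Byte 17 = 'c': mode=DATA_DONE remaining=0 emitted=10 chunks_done=1
Byte 18 = 0x0D: mode=DATA_CR remaining=0 emitted=10 chunks_done=1
Byte 19 = 0x0A: mode=SIZE remaining=0 emitted=10 chunks_done=2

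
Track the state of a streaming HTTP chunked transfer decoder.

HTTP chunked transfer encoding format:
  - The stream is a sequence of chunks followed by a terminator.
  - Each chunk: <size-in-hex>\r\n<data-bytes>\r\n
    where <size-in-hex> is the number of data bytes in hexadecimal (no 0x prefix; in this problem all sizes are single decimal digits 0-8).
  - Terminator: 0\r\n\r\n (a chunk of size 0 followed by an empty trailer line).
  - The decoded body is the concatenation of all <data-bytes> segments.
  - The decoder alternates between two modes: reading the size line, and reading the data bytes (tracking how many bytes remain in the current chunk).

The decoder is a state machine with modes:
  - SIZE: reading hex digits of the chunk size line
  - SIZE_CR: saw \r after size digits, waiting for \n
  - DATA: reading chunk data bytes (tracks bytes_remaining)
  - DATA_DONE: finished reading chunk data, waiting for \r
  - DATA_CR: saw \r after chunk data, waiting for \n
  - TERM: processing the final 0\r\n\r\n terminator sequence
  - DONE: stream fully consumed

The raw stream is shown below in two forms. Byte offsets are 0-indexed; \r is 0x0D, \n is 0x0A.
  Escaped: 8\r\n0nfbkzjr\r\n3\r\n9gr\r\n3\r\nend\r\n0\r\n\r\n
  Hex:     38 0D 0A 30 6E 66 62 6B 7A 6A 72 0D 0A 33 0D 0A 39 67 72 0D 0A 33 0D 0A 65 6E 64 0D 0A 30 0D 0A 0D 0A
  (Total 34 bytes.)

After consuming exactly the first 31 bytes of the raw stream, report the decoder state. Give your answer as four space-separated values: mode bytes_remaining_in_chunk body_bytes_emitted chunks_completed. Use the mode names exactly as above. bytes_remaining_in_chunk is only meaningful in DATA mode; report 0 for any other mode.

Byte 0 = '8': mode=SIZE remaining=0 emitted=0 chunks_done=0
Byte 1 = 0x0D: mode=SIZE_CR remaining=0 emitted=0 chunks_done=0
Byte 2 = 0x0A: mode=DATA remaining=8 emitted=0 chunks_done=0
Byte 3 = '0': mode=DATA remaining=7 emitted=1 chunks_done=0
Byte 4 = 'n': mode=DATA remaining=6 emitted=2 chunks_done=0
Byte 5 = 'f': mode=DATA remaining=5 emitted=3 chunks_done=0
Byte 6 = 'b': mode=DATA remaining=4 emitted=4 chunks_done=0
Byte 7 = 'k': mode=DATA remaining=3 emitted=5 chunks_done=0
Byte 8 = 'z': mode=DATA remaining=2 emitted=6 chunks_done=0
Byte 9 = 'j': mode=DATA remaining=1 emitted=7 chunks_done=0
Byte 10 = 'r': mode=DATA_DONE remaining=0 emitted=8 chunks_done=0
Byte 11 = 0x0D: mode=DATA_CR remaining=0 emitted=8 chunks_done=0
Byte 12 = 0x0A: mode=SIZE remaining=0 emitted=8 chunks_done=1
Byte 13 = '3': mode=SIZE remaining=0 emitted=8 chunks_done=1
Byte 14 = 0x0D: mode=SIZE_CR remaining=0 emitted=8 chunks_done=1
Byte 15 = 0x0A: mode=DATA remaining=3 emitted=8 chunks_done=1
Byte 16 = '9': mode=DATA remaining=2 emitted=9 chunks_done=1
Byte 17 = 'g': mode=DATA remaining=1 emitted=10 chunks_done=1
Byte 18 = 'r': mode=DATA_DONE remaining=0 emitted=11 chunks_done=1
Byte 19 = 0x0D: mode=DATA_CR remaining=0 emitted=11 chunks_done=1
Byte 20 = 0x0A: mode=SIZE remaining=0 emitted=11 chunks_done=2
Byte 21 = '3': mode=SIZE remaining=0 emitted=11 chunks_done=2
Byte 22 = 0x0D: mode=SIZE_CR remaining=0 emitted=11 chunks_done=2
Byte 23 = 0x0A: mode=DATA remaining=3 emitted=11 chunks_done=2
Byte 24 = 'e': mode=DATA remaining=2 emitted=12 chunks_done=2
Byte 25 = 'n': mode=DATA remaining=1 emitted=13 chunks_done=2
Byte 26 = 'd': mode=DATA_DONE remaining=0 emitted=14 chunks_done=2
Byte 27 = 0x0D: mode=DATA_CR remaining=0 emitted=14 chunks_done=2
Byte 28 = 0x0A: mode=SIZE remaining=0 emitted=14 chunks_done=3
Byte 29 = '0': mode=SIZE remaining=0 emitted=14 chunks_done=3
Byte 30 = 0x0D: mode=SIZE_CR remaining=0 emitted=14 chunks_done=3

Answer: SIZE_CR 0 14 3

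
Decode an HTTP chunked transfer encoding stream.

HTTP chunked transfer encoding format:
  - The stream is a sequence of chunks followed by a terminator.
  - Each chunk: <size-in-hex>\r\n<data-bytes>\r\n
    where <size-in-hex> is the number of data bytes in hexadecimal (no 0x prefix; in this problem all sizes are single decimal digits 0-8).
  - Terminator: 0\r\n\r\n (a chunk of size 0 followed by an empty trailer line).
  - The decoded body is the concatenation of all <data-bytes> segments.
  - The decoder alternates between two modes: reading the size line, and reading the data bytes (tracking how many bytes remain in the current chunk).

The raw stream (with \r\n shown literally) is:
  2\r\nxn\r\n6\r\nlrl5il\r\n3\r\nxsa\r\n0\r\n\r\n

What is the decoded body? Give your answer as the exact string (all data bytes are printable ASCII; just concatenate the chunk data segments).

Answer: xnlrl5ilxsa

Derivation:
Chunk 1: stream[0..1]='2' size=0x2=2, data at stream[3..5]='xn' -> body[0..2], body so far='xn'
Chunk 2: stream[7..8]='6' size=0x6=6, data at stream[10..16]='lrl5il' -> body[2..8], body so far='xnlrl5il'
Chunk 3: stream[18..19]='3' size=0x3=3, data at stream[21..24]='xsa' -> body[8..11], body so far='xnlrl5ilxsa'
Chunk 4: stream[26..27]='0' size=0 (terminator). Final body='xnlrl5ilxsa' (11 bytes)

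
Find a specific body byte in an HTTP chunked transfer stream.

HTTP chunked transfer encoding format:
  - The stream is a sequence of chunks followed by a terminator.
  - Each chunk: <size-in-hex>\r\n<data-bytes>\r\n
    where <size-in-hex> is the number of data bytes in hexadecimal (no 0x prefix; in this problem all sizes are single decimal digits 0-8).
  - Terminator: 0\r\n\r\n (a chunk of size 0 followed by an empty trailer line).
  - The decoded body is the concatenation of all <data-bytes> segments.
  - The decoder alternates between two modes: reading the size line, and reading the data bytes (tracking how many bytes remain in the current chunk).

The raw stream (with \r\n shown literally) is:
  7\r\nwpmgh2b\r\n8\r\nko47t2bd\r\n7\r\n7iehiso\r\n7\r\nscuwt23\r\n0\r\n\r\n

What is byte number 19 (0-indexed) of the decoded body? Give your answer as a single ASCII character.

Answer: i

Derivation:
Chunk 1: stream[0..1]='7' size=0x7=7, data at stream[3..10]='wpmgh2b' -> body[0..7], body so far='wpmgh2b'
Chunk 2: stream[12..13]='8' size=0x8=8, data at stream[15..23]='ko47t2bd' -> body[7..15], body so far='wpmgh2bko47t2bd'
Chunk 3: stream[25..26]='7' size=0x7=7, data at stream[28..35]='7iehiso' -> body[15..22], body so far='wpmgh2bko47t2bd7iehiso'
Chunk 4: stream[37..38]='7' size=0x7=7, data at stream[40..47]='scuwt23' -> body[22..29], body so far='wpmgh2bko47t2bd7iehisoscuwt23'
Chunk 5: stream[49..50]='0' size=0 (terminator). Final body='wpmgh2bko47t2bd7iehisoscuwt23' (29 bytes)
Body byte 19 = 'i'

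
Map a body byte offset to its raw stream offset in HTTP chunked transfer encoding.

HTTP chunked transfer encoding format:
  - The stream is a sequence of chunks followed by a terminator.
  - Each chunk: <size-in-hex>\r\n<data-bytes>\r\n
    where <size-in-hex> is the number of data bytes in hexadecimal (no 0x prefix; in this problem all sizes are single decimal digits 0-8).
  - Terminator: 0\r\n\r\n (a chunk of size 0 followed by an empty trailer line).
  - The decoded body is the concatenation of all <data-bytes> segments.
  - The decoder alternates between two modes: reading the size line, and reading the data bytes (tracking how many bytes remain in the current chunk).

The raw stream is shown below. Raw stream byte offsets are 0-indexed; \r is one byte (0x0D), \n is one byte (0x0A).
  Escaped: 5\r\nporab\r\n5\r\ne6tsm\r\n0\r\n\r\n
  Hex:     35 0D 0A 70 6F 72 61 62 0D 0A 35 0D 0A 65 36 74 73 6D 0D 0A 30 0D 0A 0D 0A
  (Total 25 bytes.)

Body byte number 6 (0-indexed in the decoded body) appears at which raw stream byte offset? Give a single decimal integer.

Chunk 1: stream[0..1]='5' size=0x5=5, data at stream[3..8]='porab' -> body[0..5], body so far='porab'
Chunk 2: stream[10..11]='5' size=0x5=5, data at stream[13..18]='e6tsm' -> body[5..10], body so far='porabe6tsm'
Chunk 3: stream[20..21]='0' size=0 (terminator). Final body='porabe6tsm' (10 bytes)
Body byte 6 at stream offset 14

Answer: 14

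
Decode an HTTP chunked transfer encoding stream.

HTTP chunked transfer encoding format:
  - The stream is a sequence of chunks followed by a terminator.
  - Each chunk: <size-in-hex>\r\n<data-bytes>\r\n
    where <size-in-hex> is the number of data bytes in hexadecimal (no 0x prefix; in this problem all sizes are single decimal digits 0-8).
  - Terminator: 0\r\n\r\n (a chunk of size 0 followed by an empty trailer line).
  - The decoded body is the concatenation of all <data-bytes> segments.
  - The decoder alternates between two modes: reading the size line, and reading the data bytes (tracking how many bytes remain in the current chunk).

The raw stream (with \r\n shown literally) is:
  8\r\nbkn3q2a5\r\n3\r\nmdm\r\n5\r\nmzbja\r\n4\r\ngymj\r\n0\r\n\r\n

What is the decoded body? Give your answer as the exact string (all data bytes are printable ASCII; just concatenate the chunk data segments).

Chunk 1: stream[0..1]='8' size=0x8=8, data at stream[3..11]='bkn3q2a5' -> body[0..8], body so far='bkn3q2a5'
Chunk 2: stream[13..14]='3' size=0x3=3, data at stream[16..19]='mdm' -> body[8..11], body so far='bkn3q2a5mdm'
Chunk 3: stream[21..22]='5' size=0x5=5, data at stream[24..29]='mzbja' -> body[11..16], body so far='bkn3q2a5mdmmzbja'
Chunk 4: stream[31..32]='4' size=0x4=4, data at stream[34..38]='gymj' -> body[16..20], body so far='bkn3q2a5mdmmzbjagymj'
Chunk 5: stream[40..41]='0' size=0 (terminator). Final body='bkn3q2a5mdmmzbjagymj' (20 bytes)

Answer: bkn3q2a5mdmmzbjagymj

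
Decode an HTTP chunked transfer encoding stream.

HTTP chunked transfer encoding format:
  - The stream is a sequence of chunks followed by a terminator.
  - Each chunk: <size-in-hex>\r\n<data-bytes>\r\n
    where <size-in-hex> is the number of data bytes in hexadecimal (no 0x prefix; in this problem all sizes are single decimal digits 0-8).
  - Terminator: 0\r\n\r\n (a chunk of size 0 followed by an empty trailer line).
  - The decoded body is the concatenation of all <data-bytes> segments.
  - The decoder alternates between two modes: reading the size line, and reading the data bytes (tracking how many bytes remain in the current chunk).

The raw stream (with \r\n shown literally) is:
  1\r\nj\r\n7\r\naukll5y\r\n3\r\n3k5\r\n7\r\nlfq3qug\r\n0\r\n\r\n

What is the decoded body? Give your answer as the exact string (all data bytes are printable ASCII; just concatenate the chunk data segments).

Answer: jaukll5y3k5lfq3qug

Derivation:
Chunk 1: stream[0..1]='1' size=0x1=1, data at stream[3..4]='j' -> body[0..1], body so far='j'
Chunk 2: stream[6..7]='7' size=0x7=7, data at stream[9..16]='aukll5y' -> body[1..8], body so far='jaukll5y'
Chunk 3: stream[18..19]='3' size=0x3=3, data at stream[21..24]='3k5' -> body[8..11], body so far='jaukll5y3k5'
Chunk 4: stream[26..27]='7' size=0x7=7, data at stream[29..36]='lfq3qug' -> body[11..18], body so far='jaukll5y3k5lfq3qug'
Chunk 5: stream[38..39]='0' size=0 (terminator). Final body='jaukll5y3k5lfq3qug' (18 bytes)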